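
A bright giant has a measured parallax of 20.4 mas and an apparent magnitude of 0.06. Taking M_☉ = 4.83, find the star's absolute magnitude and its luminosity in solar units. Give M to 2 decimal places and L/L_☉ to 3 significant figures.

d = 1/p = 1000/20.4 mas = 49.02 pc
M = m − 5 log₁₀ d + 5 = 0.06 − 5·1.6904 + 5 = -3.392
M − M_☉ = -3.392 − 4.83 = -8.222
L/L_☉ = 10^(−0.4 × -8.222) = 1944

M ≈ -3.39; L/L_☉ ≈ 1940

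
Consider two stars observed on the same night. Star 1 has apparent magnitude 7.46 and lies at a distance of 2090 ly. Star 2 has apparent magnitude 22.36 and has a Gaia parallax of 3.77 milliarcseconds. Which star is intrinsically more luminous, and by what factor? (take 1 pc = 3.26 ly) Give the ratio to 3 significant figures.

Star 1 is more luminous, by a factor of 5.33×10^6.

Star 1: d = 2090 ly / 3.26 = 641.1 pc
Star 1: M = m − 5 log₁₀ d + 5 = 7.46 − 5·2.8069 + 5 = -1.575
Star 2: p = 3.77 mas = 3.77×10^-3″ → d = 1/p = 265.3 pc
Star 2: M = m − 5 log₁₀ d + 5 = 22.36 − 5·2.4237 + 5 = 15.242
ΔM = M_1 − M_2 = -1.575 − (15.242) = -16.816; smaller M is more luminous → Star 1.
L ratio = 10^(0.4 |ΔM|) = 10^6.727 = 5.328×10^6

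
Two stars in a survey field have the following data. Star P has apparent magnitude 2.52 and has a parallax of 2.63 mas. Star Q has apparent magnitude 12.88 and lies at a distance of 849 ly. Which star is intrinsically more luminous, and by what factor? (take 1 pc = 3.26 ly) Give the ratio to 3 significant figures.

Star P: p = 2.63 mas = 2.63×10^-3″ → d = 1/p = 380.2 pc
Star P: M = m − 5 log₁₀ d + 5 = 2.52 − 5·2.5800 + 5 = -5.380
Star Q: d = 849 ly / 3.26 = 260.4 pc
Star Q: M = m − 5 log₁₀ d + 5 = 12.88 − 5·2.4157 + 5 = 5.802
ΔM = M_P − M_Q = -5.380 − (5.802) = -11.182; smaller M is more luminous → Star P.
L ratio = 10^(0.4 |ΔM|) = 10^4.473 = 29700

Star P is more luminous, by a factor of 29700.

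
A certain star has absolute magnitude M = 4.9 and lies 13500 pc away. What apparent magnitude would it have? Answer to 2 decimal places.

m ≈ 20.55

m = M + 5 log₁₀ d − 5 = 4.9 + 5·4.1303 − 5 = 20.552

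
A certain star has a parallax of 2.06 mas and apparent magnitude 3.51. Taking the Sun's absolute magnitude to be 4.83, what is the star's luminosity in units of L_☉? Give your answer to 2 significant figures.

L/L_☉ ≈ 7900

d = 1/p = 1000/2.06 mas = 485.4 pc
M = m − 5 log₁₀ d + 5 = 3.51 − 5·2.6861 + 5 = -4.921
M − M_☉ = -4.921 − 4.83 = -9.751
L/L_☉ = 10^(−0.4 × -9.751) = 7948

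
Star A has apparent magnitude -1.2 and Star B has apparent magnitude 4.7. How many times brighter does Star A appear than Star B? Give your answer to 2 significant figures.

Δm = -1.2 − (4.7) = -5.9
Flux ratio = 10^(−0.4 Δm) = 10^(−0.4 × -5.9) = 10^2.360 = 229.1

230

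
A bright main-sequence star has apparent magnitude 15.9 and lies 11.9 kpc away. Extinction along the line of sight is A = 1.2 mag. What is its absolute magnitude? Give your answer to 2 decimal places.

M ≈ -0.68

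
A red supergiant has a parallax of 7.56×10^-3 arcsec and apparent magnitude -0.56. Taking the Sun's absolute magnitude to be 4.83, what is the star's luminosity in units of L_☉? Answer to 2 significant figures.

L/L_☉ ≈ 25000

d = 1/p = 1/7.56×10^-3″ = 132.3 pc
M = m − 5 log₁₀ d + 5 = -0.56 − 5·2.1215 + 5 = -6.167
M − M_☉ = -6.167 − 4.83 = -10.997
L/L_☉ = 10^(−0.4 × -10.997) = 25060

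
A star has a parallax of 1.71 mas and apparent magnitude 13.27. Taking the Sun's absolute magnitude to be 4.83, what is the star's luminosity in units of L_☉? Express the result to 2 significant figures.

L/L_☉ ≈ 1.4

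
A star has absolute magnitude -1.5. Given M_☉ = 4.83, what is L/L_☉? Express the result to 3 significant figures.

L/L_☉ ≈ 340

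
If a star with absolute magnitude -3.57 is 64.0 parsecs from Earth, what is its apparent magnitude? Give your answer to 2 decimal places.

m = M + 5 log₁₀ d − 5 = -3.57 + 5·1.8062 − 5 = 0.461

m ≈ 0.46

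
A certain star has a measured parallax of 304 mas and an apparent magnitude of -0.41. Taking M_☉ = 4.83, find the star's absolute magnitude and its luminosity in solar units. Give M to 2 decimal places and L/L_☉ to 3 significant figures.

M ≈ 2.00; L/L_☉ ≈ 13.5

d = 1/p = 1000/304 mas = 3.289 pc
M = m − 5 log₁₀ d + 5 = -0.41 − 5·0.5171 + 5 = 2.004
M − M_☉ = 2.004 − 4.83 = -2.826
L/L_☉ = 10^(−0.4 × -2.826) = 13.50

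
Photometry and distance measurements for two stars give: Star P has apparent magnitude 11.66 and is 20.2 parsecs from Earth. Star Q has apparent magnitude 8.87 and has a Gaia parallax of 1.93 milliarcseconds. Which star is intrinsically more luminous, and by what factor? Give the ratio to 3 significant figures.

Star Q is more luminous, by a factor of 8590.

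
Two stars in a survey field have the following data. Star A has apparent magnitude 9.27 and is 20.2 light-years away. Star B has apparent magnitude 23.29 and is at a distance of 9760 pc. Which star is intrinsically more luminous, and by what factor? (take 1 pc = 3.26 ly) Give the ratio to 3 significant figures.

Star A: d = 20.2 ly / 3.26 = 6.196 pc
Star A: M = m − 5 log₁₀ d + 5 = 9.27 − 5·0.7921 + 5 = 10.309
Star B: M = m − 5 log₁₀ d + 5 = 23.29 − 5·3.9894 + 5 = 8.343
ΔM = M_A − M_B = 10.309 − (8.343) = 1.967; smaller M is more luminous → Star B.
L ratio = 10^(0.4 |ΔM|) = 10^0.787 = 6.118

Star B is more luminous, by a factor of 6.12.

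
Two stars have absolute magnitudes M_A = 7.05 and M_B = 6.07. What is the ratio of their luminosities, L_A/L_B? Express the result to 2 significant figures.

ΔM = M_A − M_B = 0.98
L_A/L_B = 10^(−0.4 ΔM) = 10^-0.392 = 0.4055

L_A/L_B ≈ 0.41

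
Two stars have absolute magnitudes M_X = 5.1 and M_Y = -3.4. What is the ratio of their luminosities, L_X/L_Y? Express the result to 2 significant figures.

L_X/L_Y ≈ 4.0×10^-4

ΔM = M_X − M_Y = 8.5
L_X/L_Y = 10^(−0.4 ΔM) = 10^-3.400 = 3.981×10^-4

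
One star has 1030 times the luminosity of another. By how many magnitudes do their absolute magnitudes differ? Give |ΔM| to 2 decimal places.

|ΔM| ≈ 7.53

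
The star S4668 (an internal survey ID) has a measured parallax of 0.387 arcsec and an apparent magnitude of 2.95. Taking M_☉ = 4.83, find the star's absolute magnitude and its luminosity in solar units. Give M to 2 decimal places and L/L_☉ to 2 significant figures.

d = 1/p = 1/0.387″ = 2.584 pc
M = m − 5 log₁₀ d + 5 = 2.95 − 5·0.4123 + 5 = 5.889
M − M_☉ = 5.889 − 4.83 = 1.059
L/L_☉ = 10^(−0.4 × 1.059) = 0.3772

M ≈ 5.89; L/L_☉ ≈ 0.38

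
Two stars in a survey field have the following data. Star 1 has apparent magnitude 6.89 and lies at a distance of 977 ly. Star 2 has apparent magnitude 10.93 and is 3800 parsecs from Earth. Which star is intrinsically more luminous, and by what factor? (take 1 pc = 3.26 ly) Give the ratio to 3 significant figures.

Star 1: d = 977 ly / 3.26 = 299.7 pc
Star 1: M = m − 5 log₁₀ d + 5 = 6.89 − 5·2.4767 + 5 = -0.493
Star 2: M = m − 5 log₁₀ d + 5 = 10.93 − 5·3.5798 + 5 = -1.969
ΔM = M_1 − M_2 = -0.493 − (-1.969) = 1.476; smaller M is more luminous → Star 2.
L ratio = 10^(0.4 |ΔM|) = 10^0.590 = 3.892

Star 2 is more luminous, by a factor of 3.89.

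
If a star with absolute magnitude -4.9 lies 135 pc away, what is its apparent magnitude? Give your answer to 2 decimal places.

m ≈ 0.75

m = M + 5 log₁₀ d − 5 = -4.9 + 5·2.1303 − 5 = 0.752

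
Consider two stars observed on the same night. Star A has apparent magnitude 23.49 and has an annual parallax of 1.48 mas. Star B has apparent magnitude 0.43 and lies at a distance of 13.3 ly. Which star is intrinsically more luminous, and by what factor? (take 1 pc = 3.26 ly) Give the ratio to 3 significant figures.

Star A: p = 1.48 mas = 1.48×10^-3″ → d = 1/p = 675.7 pc
Star A: M = m − 5 log₁₀ d + 5 = 23.49 − 5·2.8297 + 5 = 14.341
Star B: d = 13.3 ly / 3.26 = 4.080 pc
Star B: M = m − 5 log₁₀ d + 5 = 0.43 − 5·0.6106 + 5 = 2.377
ΔM = M_A − M_B = 14.341 − (2.377) = 11.964; smaller M is more luminous → Star B.
L ratio = 10^(0.4 |ΔM|) = 10^4.786 = 61060

Star B is more luminous, by a factor of 61100.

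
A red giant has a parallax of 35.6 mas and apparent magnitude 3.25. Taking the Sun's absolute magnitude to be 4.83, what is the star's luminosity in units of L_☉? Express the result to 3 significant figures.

d = 1/p = 1000/35.6 mas = 28.09 pc
M = m − 5 log₁₀ d + 5 = 3.25 − 5·1.4486 + 5 = 1.007
M − M_☉ = 1.007 − 4.83 = -3.823
L/L_☉ = 10^(−0.4 × -3.823) = 33.81

L/L_☉ ≈ 33.8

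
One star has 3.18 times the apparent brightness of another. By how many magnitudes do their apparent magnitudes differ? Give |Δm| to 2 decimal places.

Pogson: Δm = −2.5 log₁₀(ratio) = −2.5 log₁₀(3.18) = −2.5 × 0.5024 = -1.256

|Δm| ≈ 1.26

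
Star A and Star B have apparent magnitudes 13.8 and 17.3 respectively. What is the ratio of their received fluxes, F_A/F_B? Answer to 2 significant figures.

F_A/F_B ≈ 25

Δm = 13.8 − (17.3) = -3.5
Flux ratio = 10^(−0.4 Δm) = 10^(−0.4 × -3.5) = 10^1.400 = 25.12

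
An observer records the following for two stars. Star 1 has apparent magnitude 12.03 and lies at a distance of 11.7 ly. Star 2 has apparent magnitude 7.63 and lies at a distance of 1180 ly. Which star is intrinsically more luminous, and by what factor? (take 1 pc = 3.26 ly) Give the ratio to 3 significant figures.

Star 2 is more luminous, by a factor of 585000.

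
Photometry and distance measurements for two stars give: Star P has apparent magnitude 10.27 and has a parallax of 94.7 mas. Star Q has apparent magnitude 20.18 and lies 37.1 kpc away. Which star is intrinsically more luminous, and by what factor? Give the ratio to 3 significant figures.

Star Q is more luminous, by a factor of 1340.

Star P: p = 94.7 mas = 0.0947″ → d = 1/p = 10.56 pc
Star P: M = m − 5 log₁₀ d + 5 = 10.27 − 5·1.0237 + 5 = 10.152
Star Q: d = 37.1 kpc = 37100 pc
Star Q: M = m − 5 log₁₀ d + 5 = 20.18 − 5·4.5694 + 5 = 2.333
ΔM = M_P − M_Q = 10.152 − (2.333) = 7.819; smaller M is more luminous → Star Q.
L ratio = 10^(0.4 |ΔM|) = 10^3.127 = 1341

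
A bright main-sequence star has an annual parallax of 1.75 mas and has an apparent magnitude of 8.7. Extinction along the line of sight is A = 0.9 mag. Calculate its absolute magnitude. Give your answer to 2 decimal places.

M ≈ -0.98

p = 1.75 mas = 1.75×10^-3″ → d = 1/p = 571.4 pc
5 log₁₀(d/10 pc) = 5 log₁₀(571.4) − 5 = 8.785
M = m − 5 log₁₀(d/10) − A = 8.7 − 8.785 − 0.9 = -0.985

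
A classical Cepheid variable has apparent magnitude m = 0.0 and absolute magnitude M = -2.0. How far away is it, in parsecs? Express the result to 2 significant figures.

d ≈ 25 pc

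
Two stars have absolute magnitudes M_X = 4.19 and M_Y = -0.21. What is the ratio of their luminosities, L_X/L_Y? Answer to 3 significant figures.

L_X/L_Y ≈ 0.0174

ΔM = M_X − M_Y = 4.40
L_X/L_Y = 10^(−0.4 ΔM) = 10^-1.760 = 0.01738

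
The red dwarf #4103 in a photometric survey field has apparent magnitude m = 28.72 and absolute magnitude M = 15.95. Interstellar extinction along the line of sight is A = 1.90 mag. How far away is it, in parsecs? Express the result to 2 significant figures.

d ≈ 1500 pc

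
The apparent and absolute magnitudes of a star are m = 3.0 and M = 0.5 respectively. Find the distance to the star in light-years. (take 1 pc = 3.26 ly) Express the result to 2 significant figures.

d ≈ 100 ly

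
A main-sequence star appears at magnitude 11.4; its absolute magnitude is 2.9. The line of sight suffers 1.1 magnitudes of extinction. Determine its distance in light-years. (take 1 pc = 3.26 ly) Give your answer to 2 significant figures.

m − M = 5 log₁₀(d/10 pc) + A  ⇒  11.4 − (2.9) − 1.1 = 5 log₁₀(d/10)
7.400 = 5 log₁₀(d/10)
log₁₀ d = (m − M − A)/5 + 1 = 2.4800
d = 10^2.4800 = 302.0 pc
= 984.5 ly

d ≈ 980 ly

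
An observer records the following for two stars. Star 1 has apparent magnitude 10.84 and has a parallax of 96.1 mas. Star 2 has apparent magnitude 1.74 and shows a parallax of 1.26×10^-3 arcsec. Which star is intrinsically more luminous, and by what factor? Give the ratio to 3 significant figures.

Star 1: p = 96.1 mas = 0.0961″ → d = 1/p = 10.41 pc
Star 1: M = m − 5 log₁₀ d + 5 = 10.84 − 5·1.0173 + 5 = 10.754
Star 2: d = 1/p = 1/1.26×10^-3″ = 793.7 pc
Star 2: M = m − 5 log₁₀ d + 5 = 1.74 − 5·2.8996 + 5 = -7.758
ΔM = M_1 − M_2 = 10.754 − (-7.758) = 18.512; smaller M is more luminous → Star 2.
L ratio = 10^(0.4 |ΔM|) = 10^7.405 = 2.539×10^7

Star 2 is more luminous, by a factor of 2.54×10^7.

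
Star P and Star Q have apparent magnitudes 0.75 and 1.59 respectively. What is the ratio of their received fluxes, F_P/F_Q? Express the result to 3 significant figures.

F_P/F_Q ≈ 2.17

Δm = 0.75 − (1.59) = -0.84
Flux ratio = 10^(−0.4 Δm) = 10^(−0.4 × -0.84) = 10^0.336 = 2.168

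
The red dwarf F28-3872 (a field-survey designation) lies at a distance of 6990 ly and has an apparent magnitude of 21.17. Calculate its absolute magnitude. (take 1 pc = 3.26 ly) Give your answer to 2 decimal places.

d = 6990 ly / 3.26 = 2144 pc
5 log₁₀(d/10 pc) = 5 log₁₀(2144) − 5 = 11.656
M = m − 5 log₁₀(d/10) = 21.17 − 11.656 = 9.514

M ≈ 9.51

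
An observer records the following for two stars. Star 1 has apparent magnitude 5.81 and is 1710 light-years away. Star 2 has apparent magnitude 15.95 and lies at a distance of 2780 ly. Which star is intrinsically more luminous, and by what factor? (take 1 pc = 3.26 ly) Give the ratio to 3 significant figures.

Star 1 is more luminous, by a factor of 4300.

Star 1: d = 1710 ly / 3.26 = 524.5 pc
Star 1: M = m − 5 log₁₀ d + 5 = 5.81 − 5·2.7198 + 5 = -2.789
Star 2: d = 2780 ly / 3.26 = 852.8 pc
Star 2: M = m − 5 log₁₀ d + 5 = 15.95 − 5·2.9308 + 5 = 6.296
ΔM = M_1 − M_2 = -2.789 − (6.296) = -9.085; smaller M is more luminous → Star 1.
L ratio = 10^(0.4 |ΔM|) = 10^3.634 = 4304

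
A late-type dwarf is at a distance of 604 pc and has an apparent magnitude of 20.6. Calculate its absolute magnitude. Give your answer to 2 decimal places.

5 log₁₀(d/10 pc) = 5 log₁₀(604.0) − 5 = 8.905
M = m − 5 log₁₀(d/10) = 20.6 − 8.905 = 11.695

M ≈ 11.69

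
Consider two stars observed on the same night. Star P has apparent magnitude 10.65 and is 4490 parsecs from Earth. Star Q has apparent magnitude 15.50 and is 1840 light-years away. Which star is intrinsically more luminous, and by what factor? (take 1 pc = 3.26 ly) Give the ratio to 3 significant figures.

Star P: M = m − 5 log₁₀ d + 5 = 10.65 − 5·3.6522 + 5 = -2.611
Star Q: d = 1840 ly / 3.26 = 564.4 pc
Star Q: M = m − 5 log₁₀ d + 5 = 15.50 − 5·2.7516 + 5 = 6.742
ΔM = M_P − M_Q = -2.611 − (6.742) = -9.353; smaller M is more luminous → Star P.
L ratio = 10^(0.4 |ΔM|) = 10^3.741 = 5512

Star P is more luminous, by a factor of 5510.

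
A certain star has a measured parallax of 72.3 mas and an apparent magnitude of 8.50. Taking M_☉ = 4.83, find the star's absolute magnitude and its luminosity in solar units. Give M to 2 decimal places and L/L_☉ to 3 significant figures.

d = 1/p = 1000/72.3 mas = 13.83 pc
M = m − 5 log₁₀ d + 5 = 8.50 − 5·1.1409 + 5 = 7.796
M − M_☉ = 7.796 − 4.83 = 2.966
L/L_☉ = 10^(−0.4 × 2.966) = 0.06512

M ≈ 7.80; L/L_☉ ≈ 0.0651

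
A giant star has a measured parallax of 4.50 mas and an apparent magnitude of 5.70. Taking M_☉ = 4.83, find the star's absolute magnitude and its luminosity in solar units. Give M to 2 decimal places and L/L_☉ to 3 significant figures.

M ≈ -1.03; L/L_☉ ≈ 222

d = 1/p = 1000/4.50 mas = 222.2 pc
M = m − 5 log₁₀ d + 5 = 5.70 − 5·2.3468 + 5 = -1.034
M − M_☉ = -1.034 − 4.83 = -5.864
L/L_☉ = 10^(−0.4 × -5.864) = 221.6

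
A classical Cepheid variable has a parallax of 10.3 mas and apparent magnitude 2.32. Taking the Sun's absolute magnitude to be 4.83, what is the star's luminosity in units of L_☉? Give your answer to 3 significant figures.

L/L_☉ ≈ 951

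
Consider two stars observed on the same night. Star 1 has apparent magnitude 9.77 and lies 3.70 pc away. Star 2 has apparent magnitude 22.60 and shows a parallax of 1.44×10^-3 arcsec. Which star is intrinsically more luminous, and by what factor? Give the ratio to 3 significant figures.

Star 1 is more luminous, by a factor of 3.85.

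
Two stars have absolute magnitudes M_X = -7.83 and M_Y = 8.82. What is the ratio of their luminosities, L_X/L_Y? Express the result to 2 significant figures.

L_X/L_Y ≈ 4.6×10^6

ΔM = M_X − M_Y = -16.65
L_X/L_Y = 10^(−0.4 ΔM) = 10^6.660 = 4.571×10^6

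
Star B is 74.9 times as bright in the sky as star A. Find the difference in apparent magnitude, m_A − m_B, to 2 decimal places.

m_A − m_B ≈ 4.69

Pogson: Δm = −2.5 log₁₀(ratio) = −2.5 log₁₀(74.9) = −2.5 × 1.8745 = -4.686
Star B is brighter so has the smaller magnitude: m_A − m_B is positive.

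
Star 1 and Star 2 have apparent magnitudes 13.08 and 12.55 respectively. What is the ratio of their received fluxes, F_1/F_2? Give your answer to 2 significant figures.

F_1/F_2 ≈ 0.61

Δm = 13.08 − (12.55) = 0.53
Flux ratio = 10^(−0.4 Δm) = 10^(−0.4 × 0.53) = 10^-0.212 = 0.6138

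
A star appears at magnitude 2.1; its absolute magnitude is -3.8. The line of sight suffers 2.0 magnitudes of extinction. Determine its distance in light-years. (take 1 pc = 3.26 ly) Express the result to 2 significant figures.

d ≈ 200 ly

m − M = 5 log₁₀(d/10 pc) + A  ⇒  2.1 − (-3.8) − 2.0 = 5 log₁₀(d/10)
3.900 = 5 log₁₀(d/10)
log₁₀ d = (m − M − A)/5 + 1 = 1.7800
d = 10^1.7800 = 60.26 pc
= 196.4 ly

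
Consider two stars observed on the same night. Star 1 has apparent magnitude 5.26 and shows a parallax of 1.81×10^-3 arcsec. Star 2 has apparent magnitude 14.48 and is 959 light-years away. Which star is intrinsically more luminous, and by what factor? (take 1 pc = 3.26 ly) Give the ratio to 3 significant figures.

Star 1 is more luminous, by a factor of 17200.

Star 1: d = 1/p = 1/1.81×10^-3″ = 552.5 pc
Star 1: M = m − 5 log₁₀ d + 5 = 5.26 − 5·2.7423 + 5 = -3.452
Star 2: d = 959 ly / 3.26 = 294.2 pc
Star 2: M = m − 5 log₁₀ d + 5 = 14.48 − 5·2.4686 + 5 = 7.137
ΔM = M_1 − M_2 = -3.452 − (7.137) = -10.589; smaller M is more luminous → Star 1.
L ratio = 10^(0.4 |ΔM|) = 10^4.235 = 17200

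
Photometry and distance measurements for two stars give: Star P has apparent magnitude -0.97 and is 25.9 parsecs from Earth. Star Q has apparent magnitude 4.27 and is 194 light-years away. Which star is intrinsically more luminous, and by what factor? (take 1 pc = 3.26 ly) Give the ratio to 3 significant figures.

Star P is more luminous, by a factor of 23.6.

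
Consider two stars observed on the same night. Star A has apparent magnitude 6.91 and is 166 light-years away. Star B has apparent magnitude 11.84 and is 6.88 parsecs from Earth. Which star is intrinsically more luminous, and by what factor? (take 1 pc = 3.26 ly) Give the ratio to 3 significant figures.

Star A is more luminous, by a factor of 5140.

Star A: d = 166 ly / 3.26 = 50.92 pc
Star A: M = m − 5 log₁₀ d + 5 = 6.91 − 5·1.7069 + 5 = 3.376
Star B: M = m − 5 log₁₀ d + 5 = 11.84 − 5·0.8376 + 5 = 12.652
ΔM = M_A − M_B = 3.376 − (12.652) = -9.277; smaller M is more luminous → Star A.
L ratio = 10^(0.4 |ΔM|) = 10^3.711 = 5136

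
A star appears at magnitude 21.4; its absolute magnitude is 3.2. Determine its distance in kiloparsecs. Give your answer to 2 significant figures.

d ≈ 44 kpc

Distance modulus: m − M = 21.4 − (3.2) = 18.200
m − M = 5 log₁₀ d − 5
log₁₀ d = (m − M)/5 + 1 = 4.6400
d = 10^4.6400 = 43650 pc
= 43.65 kpc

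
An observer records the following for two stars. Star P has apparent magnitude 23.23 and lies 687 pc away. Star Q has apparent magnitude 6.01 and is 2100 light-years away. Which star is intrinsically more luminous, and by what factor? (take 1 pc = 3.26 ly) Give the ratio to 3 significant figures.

Star Q is more luminous, by a factor of 6.79×10^6.

Star P: M = m − 5 log₁₀ d + 5 = 23.23 − 5·2.8370 + 5 = 14.045
Star Q: d = 2100 ly / 3.26 = 644.2 pc
Star Q: M = m − 5 log₁₀ d + 5 = 6.01 − 5·2.8090 + 5 = -3.035
ΔM = M_P − M_Q = 14.045 − (-3.035) = 17.080; smaller M is more luminous → Star Q.
L ratio = 10^(0.4 |ΔM|) = 10^6.832 = 6.793×10^6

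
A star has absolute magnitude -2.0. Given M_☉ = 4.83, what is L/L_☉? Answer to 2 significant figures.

L/L_☉ ≈ 540

M − M_☉ = -2.0 − 4.83 = -6.830
L/L_☉ = 10^(−0.4 (M − M_☉)) = 10^2.732 = 539.5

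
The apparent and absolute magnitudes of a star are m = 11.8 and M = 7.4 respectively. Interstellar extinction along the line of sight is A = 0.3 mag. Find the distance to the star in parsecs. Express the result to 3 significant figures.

m − M = 5 log₁₀(d/10 pc) + A  ⇒  11.8 − (7.4) − 0.3 = 5 log₁₀(d/10)
4.100 = 5 log₁₀(d/10)
log₁₀ d = (m − M − A)/5 + 1 = 1.8200
d = 10^1.8200 = 66.07 pc

d ≈ 66.1 pc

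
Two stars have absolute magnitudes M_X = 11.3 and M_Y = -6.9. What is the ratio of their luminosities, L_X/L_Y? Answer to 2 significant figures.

ΔM = M_X − M_Y = 18.2
L_X/L_Y = 10^(−0.4 ΔM) = 10^-7.280 = 5.248×10^-8

L_X/L_Y ≈ 5.2×10^-8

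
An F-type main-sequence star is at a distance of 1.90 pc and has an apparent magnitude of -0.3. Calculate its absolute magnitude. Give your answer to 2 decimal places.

5 log₁₀(d/10 pc) = 5 log₁₀(1.900) − 5 = -3.606
M = m − 5 log₁₀(d/10) = -0.3 + 3.606 = 3.306

M ≈ 3.31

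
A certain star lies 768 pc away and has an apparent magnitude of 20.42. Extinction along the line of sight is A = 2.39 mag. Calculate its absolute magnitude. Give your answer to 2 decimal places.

M ≈ 8.60

5 log₁₀(d/10 pc) = 5 log₁₀(768.0) − 5 = 9.427
M = m − 5 log₁₀(d/10) − A = 20.42 − 9.427 − 2.39 = 8.603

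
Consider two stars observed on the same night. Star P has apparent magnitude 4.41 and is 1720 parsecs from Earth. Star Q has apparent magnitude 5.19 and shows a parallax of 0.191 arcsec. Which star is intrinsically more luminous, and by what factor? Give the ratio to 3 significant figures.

Star P: M = m − 5 log₁₀ d + 5 = 4.41 − 5·3.2355 + 5 = -6.768
Star Q: d = 1/p = 1/0.191″ = 5.236 pc
Star Q: M = m − 5 log₁₀ d + 5 = 5.19 − 5·0.7190 + 5 = 6.595
ΔM = M_P − M_Q = -6.768 − (6.595) = -13.363; smaller M is more luminous → Star P.
L ratio = 10^(0.4 |ΔM|) = 10^5.345 = 221400

Star P is more luminous, by a factor of 221000.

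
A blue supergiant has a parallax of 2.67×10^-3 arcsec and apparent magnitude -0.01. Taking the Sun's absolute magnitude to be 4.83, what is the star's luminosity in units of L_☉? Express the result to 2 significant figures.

L/L_☉ ≈ 120000

d = 1/p = 1/2.67×10^-3″ = 374.5 pc
M = m − 5 log₁₀ d + 5 = -0.01 − 5·2.5735 + 5 = -7.877
M − M_☉ = -7.877 − 4.83 = -12.707
L/L_☉ = 10^(−0.4 × -12.707) = 121100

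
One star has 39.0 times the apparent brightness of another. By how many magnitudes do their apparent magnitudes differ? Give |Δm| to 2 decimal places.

Pogson: Δm = −2.5 log₁₀(ratio) = −2.5 log₁₀(39.0) = −2.5 × 1.5911 = -3.978

|Δm| ≈ 3.98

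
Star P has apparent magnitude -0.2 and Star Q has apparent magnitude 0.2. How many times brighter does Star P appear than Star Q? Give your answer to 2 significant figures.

1.4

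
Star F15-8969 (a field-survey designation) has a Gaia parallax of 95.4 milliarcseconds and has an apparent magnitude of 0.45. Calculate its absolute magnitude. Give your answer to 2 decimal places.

M ≈ 0.35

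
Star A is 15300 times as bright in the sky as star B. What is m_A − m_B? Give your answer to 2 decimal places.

Pogson: Δm = −2.5 log₁₀(ratio) = −2.5 log₁₀(15300) = −2.5 × 4.1847 = -10.462
Star A is brighter, so it has the smaller magnitude: the difference is negative.

m_A − m_B ≈ -10.46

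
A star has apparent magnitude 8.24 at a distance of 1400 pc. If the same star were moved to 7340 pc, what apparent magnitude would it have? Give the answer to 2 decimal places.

m ≈ 11.84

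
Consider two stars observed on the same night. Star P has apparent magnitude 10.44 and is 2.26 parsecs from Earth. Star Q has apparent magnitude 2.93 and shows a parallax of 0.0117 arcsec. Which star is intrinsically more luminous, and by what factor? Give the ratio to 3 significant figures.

Star P: M = m − 5 log₁₀ d + 5 = 10.44 − 5·0.3541 + 5 = 13.669
Star Q: d = 1/p = 1/0.0117″ = 85.47 pc
Star Q: M = m − 5 log₁₀ d + 5 = 2.93 − 5·1.9318 + 5 = -1.729
ΔM = M_P − M_Q = 13.669 − (-1.729) = 15.399; smaller M is more luminous → Star Q.
L ratio = 10^(0.4 |ΔM|) = 10^6.159 = 1.443×10^6

Star Q is more luminous, by a factor of 1.44×10^6.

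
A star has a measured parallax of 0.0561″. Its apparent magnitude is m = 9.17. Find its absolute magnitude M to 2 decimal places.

d = 1/p = 1/0.0561″ = 17.83 pc
5 log₁₀(d/10 pc) = 5 log₁₀(17.83) − 5 = 1.255
M = m − 5 log₁₀(d/10) = 9.17 − 1.255 = 7.915

M ≈ 7.91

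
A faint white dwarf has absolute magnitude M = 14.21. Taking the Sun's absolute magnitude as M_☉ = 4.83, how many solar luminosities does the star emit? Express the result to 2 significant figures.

M − M_☉ = 14.21 − 4.83 = 9.380
L/L_☉ = 10^(−0.4 (M − M_☉)) = 10^-3.752 = 1.770×10^-4

L/L_☉ ≈ 1.8×10^-4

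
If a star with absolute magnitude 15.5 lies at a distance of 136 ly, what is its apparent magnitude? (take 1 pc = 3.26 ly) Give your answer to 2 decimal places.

d = 136 ly / 3.26 = 41.72 pc
m = M + 5 log₁₀ d − 5 = 15.5 + 5·1.6203 − 5 = 18.602

m ≈ 18.60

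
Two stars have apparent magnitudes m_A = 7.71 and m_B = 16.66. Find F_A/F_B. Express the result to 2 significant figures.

Δm = 7.71 − (16.66) = -8.95
Flux ratio = 10^(−0.4 Δm) = 10^(−0.4 × -8.95) = 10^3.580 = 3802

F_A/F_B ≈ 3800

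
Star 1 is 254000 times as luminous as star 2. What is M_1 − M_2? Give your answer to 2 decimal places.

Pogson: ΔM = −2.5 log₁₀(ratio) = −2.5 log₁₀(254000) = −2.5 × 5.4048 = -13.512
Star 1 is brighter, so it has the smaller magnitude: the difference is negative.

M_1 − M_2 ≈ -13.51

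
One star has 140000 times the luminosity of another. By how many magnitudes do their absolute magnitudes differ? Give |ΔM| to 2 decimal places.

Pogson: ΔM = −2.5 log₁₀(ratio) = −2.5 log₁₀(140000) = −2.5 × 5.1461 = -12.865

|ΔM| ≈ 12.87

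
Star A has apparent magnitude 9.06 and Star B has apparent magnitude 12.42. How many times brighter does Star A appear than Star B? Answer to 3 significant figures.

22.1

Δm = 9.06 − (12.42) = -3.36
Flux ratio = 10^(−0.4 Δm) = 10^(−0.4 × -3.36) = 10^1.344 = 22.08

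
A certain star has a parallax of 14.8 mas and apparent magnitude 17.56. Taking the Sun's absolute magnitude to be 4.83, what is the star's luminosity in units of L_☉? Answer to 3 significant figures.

d = 1/p = 1000/14.8 mas = 67.57 pc
M = m − 5 log₁₀ d + 5 = 17.56 − 5·1.8297 + 5 = 13.411
M − M_☉ = 13.411 − 4.83 = 8.581
L/L_☉ = 10^(−0.4 × 8.581) = 3.694×10^-4

L/L_☉ ≈ 3.69×10^-4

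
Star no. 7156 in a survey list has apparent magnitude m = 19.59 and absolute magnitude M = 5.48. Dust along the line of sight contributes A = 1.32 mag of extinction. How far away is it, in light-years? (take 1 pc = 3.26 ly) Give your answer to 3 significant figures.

m − M = 5 log₁₀(d/10 pc) + A  ⇒  19.59 − (5.48) − 1.32 = 5 log₁₀(d/10)
12.790 = 5 log₁₀(d/10)
log₁₀ d = (m − M − A)/5 + 1 = 3.5580
d = 10^3.5580 = 3614 pc
= 11780 ly

d ≈ 11800 ly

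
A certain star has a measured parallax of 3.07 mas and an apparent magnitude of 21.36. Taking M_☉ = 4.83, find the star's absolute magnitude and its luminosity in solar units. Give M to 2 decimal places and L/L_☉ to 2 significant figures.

d = 1/p = 1000/3.07 mas = 325.7 pc
M = m − 5 log₁₀ d + 5 = 21.36 − 5·2.5129 + 5 = 13.796
M − M_☉ = 13.796 − 4.83 = 8.966
L/L_☉ = 10^(−0.4 × 8.966) = 2.593×10^-4

M ≈ 13.80; L/L_☉ ≈ 2.6×10^-4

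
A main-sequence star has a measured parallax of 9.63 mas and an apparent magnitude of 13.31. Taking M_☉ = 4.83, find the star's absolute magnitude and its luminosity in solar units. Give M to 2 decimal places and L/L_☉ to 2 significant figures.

d = 1/p = 1000/9.63 mas = 103.8 pc
M = m − 5 log₁₀ d + 5 = 13.31 − 5·2.0164 + 5 = 8.228
M − M_☉ = 8.228 − 4.83 = 3.398
L/L_☉ = 10^(−0.4 × 3.398) = 0.04373

M ≈ 8.23; L/L_☉ ≈ 0.044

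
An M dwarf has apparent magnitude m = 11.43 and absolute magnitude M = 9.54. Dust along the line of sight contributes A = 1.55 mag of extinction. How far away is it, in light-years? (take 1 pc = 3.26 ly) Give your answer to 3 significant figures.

m − M = 5 log₁₀(d/10 pc) + A  ⇒  11.43 − (9.54) − 1.55 = 5 log₁₀(d/10)
0.340 = 5 log₁₀(d/10)
log₁₀ d = (m − M − A)/5 + 1 = 1.0680
d = 10^1.0680 = 11.69 pc
= 38.13 ly

d ≈ 38.1 ly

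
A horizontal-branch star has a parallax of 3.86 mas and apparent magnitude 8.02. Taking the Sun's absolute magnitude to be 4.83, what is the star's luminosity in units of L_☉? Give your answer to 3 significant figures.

d = 1/p = 1000/3.86 mas = 259.1 pc
M = m − 5 log₁₀ d + 5 = 8.02 − 5·2.4134 + 5 = 0.953
M − M_☉ = 0.953 − 4.83 = -3.877
L/L_☉ = 10^(−0.4 × -3.877) = 35.55

L/L_☉ ≈ 35.5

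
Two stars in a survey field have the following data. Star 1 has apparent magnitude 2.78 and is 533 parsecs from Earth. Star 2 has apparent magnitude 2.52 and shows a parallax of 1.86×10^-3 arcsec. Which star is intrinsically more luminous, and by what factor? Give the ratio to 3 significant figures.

Star 2 is more luminous, by a factor of 1.29.

Star 1: M = m − 5 log₁₀ d + 5 = 2.78 − 5·2.7267 + 5 = -5.854
Star 2: d = 1/p = 1/1.86×10^-3″ = 537.6 pc
Star 2: M = m − 5 log₁₀ d + 5 = 2.52 − 5·2.7305 + 5 = -6.132
ΔM = M_1 − M_2 = -5.854 − (-6.132) = 0.279; smaller M is more luminous → Star 2.
L ratio = 10^(0.4 |ΔM|) = 10^0.112 = 1.293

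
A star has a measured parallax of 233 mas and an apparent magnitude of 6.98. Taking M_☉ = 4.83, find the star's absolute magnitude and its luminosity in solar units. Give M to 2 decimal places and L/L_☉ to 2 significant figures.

M ≈ 8.82; L/L_☉ ≈ 0.025

d = 1/p = 1000/233 mas = 4.292 pc
M = m − 5 log₁₀ d + 5 = 6.98 − 5·0.6326 + 5 = 8.817
M − M_☉ = 8.817 − 4.83 = 3.987
L/L_☉ = 10^(−0.4 × 3.987) = 0.02543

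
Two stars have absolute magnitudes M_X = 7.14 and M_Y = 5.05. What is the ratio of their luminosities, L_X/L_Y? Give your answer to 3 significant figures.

L_X/L_Y ≈ 0.146

ΔM = M_X − M_Y = 2.09
L_X/L_Y = 10^(−0.4 ΔM) = 10^-0.836 = 0.1459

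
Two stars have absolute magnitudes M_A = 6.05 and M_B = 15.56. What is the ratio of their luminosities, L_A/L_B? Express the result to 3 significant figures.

ΔM = M_A − M_B = -9.51
L_A/L_B = 10^(−0.4 ΔM) = 10^3.804 = 6368

L_A/L_B ≈ 6370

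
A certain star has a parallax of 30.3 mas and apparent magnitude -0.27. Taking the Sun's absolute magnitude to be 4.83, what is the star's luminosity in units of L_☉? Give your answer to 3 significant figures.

L/L_☉ ≈ 1190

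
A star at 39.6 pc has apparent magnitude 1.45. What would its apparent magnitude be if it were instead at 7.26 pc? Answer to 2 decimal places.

Flux ∝ 1/d², so Δm = 5 log₁₀(d₂/d₁) = 5 log₁₀(7.26/39.6) = -3.684
m₂ = m₁ + Δm = 1.45 + (-3.684) = -2.234

m ≈ -2.23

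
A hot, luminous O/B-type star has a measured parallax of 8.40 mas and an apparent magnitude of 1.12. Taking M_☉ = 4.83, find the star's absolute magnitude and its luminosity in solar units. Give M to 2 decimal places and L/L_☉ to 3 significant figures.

M ≈ -4.26; L/L_☉ ≈ 4320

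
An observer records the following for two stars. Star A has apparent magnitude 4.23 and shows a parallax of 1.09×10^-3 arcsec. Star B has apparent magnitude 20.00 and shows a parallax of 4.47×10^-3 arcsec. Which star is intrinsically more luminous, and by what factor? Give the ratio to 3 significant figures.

Star A is more luminous, by a factor of 3.42×10^7.

Star A: d = 1/p = 1/1.09×10^-3″ = 917.4 pc
Star A: M = m − 5 log₁₀ d + 5 = 4.23 − 5·2.9626 + 5 = -5.583
Star B: d = 1/p = 1/4.47×10^-3″ = 223.7 pc
Star B: M = m − 5 log₁₀ d + 5 = 20.00 − 5·2.3497 + 5 = 13.252
ΔM = M_A − M_B = -5.583 − (13.252) = -18.834; smaller M is more luminous → Star A.
L ratio = 10^(0.4 |ΔM|) = 10^7.534 = 3.418×10^7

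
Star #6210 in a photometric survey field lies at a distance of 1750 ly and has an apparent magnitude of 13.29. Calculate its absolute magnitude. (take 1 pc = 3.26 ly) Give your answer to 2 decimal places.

d = 1750 ly / 3.26 = 536.8 pc
5 log₁₀(d/10 pc) = 5 log₁₀(536.8) − 5 = 8.649
M = m − 5 log₁₀(d/10) = 13.29 − 8.649 = 4.641

M ≈ 4.64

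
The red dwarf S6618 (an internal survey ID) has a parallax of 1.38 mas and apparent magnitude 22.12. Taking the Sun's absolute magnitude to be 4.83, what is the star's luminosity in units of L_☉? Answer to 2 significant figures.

L/L_☉ ≈ 6.4×10^-4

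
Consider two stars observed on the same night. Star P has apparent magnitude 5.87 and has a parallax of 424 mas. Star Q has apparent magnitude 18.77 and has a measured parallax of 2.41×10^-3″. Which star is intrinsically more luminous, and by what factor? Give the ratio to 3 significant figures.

Star P is more luminous, by a factor of 4.67.

Star P: p = 424 mas = 0.424″ → d = 1/p = 2.358 pc
Star P: M = m − 5 log₁₀ d + 5 = 5.87 − 5·0.3726 + 5 = 9.007
Star Q: d = 1/p = 1/2.41×10^-3″ = 414.9 pc
Star Q: M = m − 5 log₁₀ d + 5 = 18.77 − 5·2.6180 + 5 = 10.680
ΔM = M_P − M_Q = 9.007 − (10.680) = -1.673; smaller M is more luminous → Star P.
L ratio = 10^(0.4 |ΔM|) = 10^0.669 = 4.670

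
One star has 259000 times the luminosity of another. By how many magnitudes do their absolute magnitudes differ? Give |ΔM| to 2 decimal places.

|ΔM| ≈ 13.53

Pogson: ΔM = −2.5 log₁₀(ratio) = −2.5 log₁₀(259000) = −2.5 × 5.4133 = -13.533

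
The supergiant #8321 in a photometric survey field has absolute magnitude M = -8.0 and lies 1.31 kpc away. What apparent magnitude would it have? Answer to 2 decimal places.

m ≈ 2.59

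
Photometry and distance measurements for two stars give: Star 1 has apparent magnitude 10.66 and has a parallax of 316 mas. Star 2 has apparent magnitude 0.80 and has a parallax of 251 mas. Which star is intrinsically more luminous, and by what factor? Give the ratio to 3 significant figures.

Star 1: p = 316 mas = 0.316″ → d = 1/p = 3.165 pc
Star 1: M = m − 5 log₁₀ d + 5 = 10.66 − 5·0.5003 + 5 = 13.158
Star 2: p = 251 mas = 0.251″ → d = 1/p = 3.984 pc
Star 2: M = m − 5 log₁₀ d + 5 = 0.80 − 5·0.6003 + 5 = 2.798
ΔM = M_1 − M_2 = 13.158 − (2.798) = 10.360; smaller M is more luminous → Star 2.
L ratio = 10^(0.4 |ΔM|) = 10^4.144 = 13930

Star 2 is more luminous, by a factor of 13900.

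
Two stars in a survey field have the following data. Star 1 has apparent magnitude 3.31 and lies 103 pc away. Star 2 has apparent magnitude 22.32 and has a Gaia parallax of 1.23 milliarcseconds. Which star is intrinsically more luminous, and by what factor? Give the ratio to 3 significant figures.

Star 1 is more luminous, by a factor of 645000.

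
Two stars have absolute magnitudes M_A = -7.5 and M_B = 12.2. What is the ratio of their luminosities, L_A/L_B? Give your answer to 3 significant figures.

ΔM = M_A − M_B = -19.7
L_A/L_B = 10^(−0.4 ΔM) = 10^7.880 = 7.586×10^7

L_A/L_B ≈ 7.59×10^7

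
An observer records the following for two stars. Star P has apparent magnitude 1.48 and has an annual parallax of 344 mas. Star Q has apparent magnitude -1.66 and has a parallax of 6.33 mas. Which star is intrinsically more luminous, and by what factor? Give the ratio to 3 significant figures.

Star Q is more luminous, by a factor of 53200.

Star P: p = 344 mas = 0.344″ → d = 1/p = 2.907 pc
Star P: M = m − 5 log₁₀ d + 5 = 1.48 − 5·0.4634 + 5 = 4.163
Star Q: p = 6.33 mas = 6.33×10^-3″ → d = 1/p = 158.0 pc
Star Q: M = m − 5 log₁₀ d + 5 = -1.66 − 5·2.1986 + 5 = -7.653
ΔM = M_P − M_Q = 4.163 − (-7.653) = 11.816; smaller M is more luminous → Star Q.
L ratio = 10^(0.4 |ΔM|) = 10^4.726 = 53250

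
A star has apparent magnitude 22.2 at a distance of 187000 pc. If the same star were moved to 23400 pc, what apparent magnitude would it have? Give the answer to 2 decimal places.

m ≈ 17.69

Flux ∝ 1/d², so Δm = 5 log₁₀(d₂/d₁) = 5 log₁₀(23400/187000) = -4.513
m₂ = m₁ + Δm = 22.2 + (-4.513) = 17.687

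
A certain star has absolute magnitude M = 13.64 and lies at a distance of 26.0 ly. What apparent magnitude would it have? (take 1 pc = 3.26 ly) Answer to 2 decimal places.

m ≈ 13.15

d = 26.0 ly / 3.26 = 7.975 pc
m = M + 5 log₁₀ d − 5 = 13.64 + 5·0.9018 − 5 = 13.149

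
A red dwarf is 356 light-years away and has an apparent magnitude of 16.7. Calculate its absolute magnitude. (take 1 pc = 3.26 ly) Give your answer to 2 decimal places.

d = 356 ly / 3.26 = 109.2 pc
5 log₁₀(d/10 pc) = 5 log₁₀(109.2) − 5 = 5.191
M = m − 5 log₁₀(d/10) = 16.7 − 5.191 = 11.509

M ≈ 11.51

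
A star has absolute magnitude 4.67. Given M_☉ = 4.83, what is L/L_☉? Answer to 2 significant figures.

L/L_☉ ≈ 1.2

M − M_☉ = 4.67 − 4.83 = -0.160
L/L_☉ = 10^(−0.4 (M − M_☉)) = 10^0.064 = 1.159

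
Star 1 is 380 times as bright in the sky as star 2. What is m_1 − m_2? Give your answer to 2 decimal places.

m_1 − m_2 ≈ -6.45

Pogson: Δm = −2.5 log₁₀(ratio) = −2.5 log₁₀(380) = −2.5 × 2.5798 = -6.449
Star 1 is brighter, so it has the smaller magnitude: the difference is negative.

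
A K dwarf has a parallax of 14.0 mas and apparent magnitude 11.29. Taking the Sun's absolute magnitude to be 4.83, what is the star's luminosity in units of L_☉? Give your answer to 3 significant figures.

d = 1/p = 1000/14.0 mas = 71.43 pc
M = m − 5 log₁₀ d + 5 = 11.29 − 5·1.8539 + 5 = 7.021
M − M_☉ = 7.021 − 4.83 = 2.191
L/L_☉ = 10^(−0.4 × 2.191) = 0.1330

L/L_☉ ≈ 0.133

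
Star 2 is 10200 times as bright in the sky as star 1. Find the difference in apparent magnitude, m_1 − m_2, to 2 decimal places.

m_1 − m_2 ≈ 10.02

Pogson: Δm = −2.5 log₁₀(ratio) = −2.5 log₁₀(10200) = −2.5 × 4.0086 = -10.022
Star 2 is brighter so has the smaller magnitude: m_1 − m_2 is positive.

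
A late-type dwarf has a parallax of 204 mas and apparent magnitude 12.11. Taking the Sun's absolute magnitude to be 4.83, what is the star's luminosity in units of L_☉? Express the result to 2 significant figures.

L/L_☉ ≈ 2.9×10^-4

d = 1/p = 1000/204 mas = 4.902 pc
M = m − 5 log₁₀ d + 5 = 12.11 − 5·0.6904 + 5 = 13.658
M − M_☉ = 13.658 − 4.83 = 8.828
L/L_☉ = 10^(−0.4 × 8.828) = 2.943×10^-4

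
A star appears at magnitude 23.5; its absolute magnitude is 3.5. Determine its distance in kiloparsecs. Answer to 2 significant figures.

d ≈ 100 kpc

Distance modulus: m − M = 23.5 − (3.5) = 20.000
m − M = 5 log₁₀ d − 5
log₁₀ d = (m − M)/5 + 1 = 5.0000
d = 10^5.0000 = 100000 pc
= 100.0 kpc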